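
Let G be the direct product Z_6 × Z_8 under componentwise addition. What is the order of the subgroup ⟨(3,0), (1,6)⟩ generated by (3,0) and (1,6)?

24

|⟨(3,0)⟩| = 2 and |⟨(1,6)⟩| = 12, so |H| is a multiple of lcm(2, 12) = 12 and divides |G| = 48.
Closing under the operation: H = {(0,0), (0,2), (0,4), (0,6), (1,0), (1,2), (1,4), (1,6), (2,0), (2,2), (2,4), (2,6), (3,0), (3,2), (3,4), (3,6), (4,0), (4,2), (4,4), (4,6), (5,0), (5,2), (5,4), (5,6)}, so |H| = 24.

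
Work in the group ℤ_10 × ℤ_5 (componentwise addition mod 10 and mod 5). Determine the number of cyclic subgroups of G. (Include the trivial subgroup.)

14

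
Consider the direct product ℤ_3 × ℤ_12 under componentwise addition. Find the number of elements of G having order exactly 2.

1

An element (a,b) has order lcm(ord(a), ord(b)); count pairs with lcm equal to 2.
Enumerating gives 1 such elements.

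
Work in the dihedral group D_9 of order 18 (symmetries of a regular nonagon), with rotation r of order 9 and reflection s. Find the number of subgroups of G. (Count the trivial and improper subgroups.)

16

|G| = 18, so by Lagrange every subgroup order divides 18. Divisors: 1, 2, 3, 6, 9, 18.
Subgroups by order — order 1: 1; order 2: 9; order 3: 1; order 6: 3; order 9: 1; order 18: 1.
Total: 1 + 9 + 1 + 3 + 1 + 1 = 16.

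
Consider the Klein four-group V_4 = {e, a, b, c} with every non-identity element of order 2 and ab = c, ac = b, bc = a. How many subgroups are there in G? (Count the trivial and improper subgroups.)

5

|G| = 4, so by Lagrange every subgroup order divides 4. Divisors: 1, 2, 4.
Subgroups by order — order 1: 1; order 2: 3; order 4: 1.
Total: 1 + 3 + 1 = 5.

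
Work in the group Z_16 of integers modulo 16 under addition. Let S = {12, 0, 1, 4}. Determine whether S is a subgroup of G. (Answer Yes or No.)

1 ∈ S but its inverse 15 ∉ S, so S is not a subgroup.

No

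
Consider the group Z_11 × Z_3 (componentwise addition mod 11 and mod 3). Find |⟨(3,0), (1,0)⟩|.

|⟨(3,0)⟩| = 11 and |⟨(1,0)⟩| = 11, so |H| is a multiple of lcm(11, 11) = 11 and divides |G| = 33.
Closing under the operation: H = {(0,0), (1,0), (2,0), (3,0), (4,0), (5,0), (6,0), (7,0), (8,0), (9,0), (10,0)}, so |H| = 11.

11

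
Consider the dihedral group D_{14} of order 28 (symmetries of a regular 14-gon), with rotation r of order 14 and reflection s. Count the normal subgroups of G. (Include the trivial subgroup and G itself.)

7

G has 28 subgroups. Checking conjugation-invariance by order — order 1: 1/1 normal; order 2: 1/15 normal; order 4: 0/7 normal; order 7: 1/1 normal; order 14: 3/3 normal; order 28: 1/1 normal.
Total normal subgroups: 7.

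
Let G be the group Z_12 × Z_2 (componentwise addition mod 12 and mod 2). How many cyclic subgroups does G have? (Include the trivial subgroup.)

12

A cyclic subgroup of order d is generated by each of its φ(d) elements of order d, so the cyclic subgroups of order d number (#elements of order d)/φ(d).
Cyclic subgroups by order — order 1: 1; order 2: 3; order 3: 1; order 4: 2; order 6: 3; order 12: 2.
Total: 12.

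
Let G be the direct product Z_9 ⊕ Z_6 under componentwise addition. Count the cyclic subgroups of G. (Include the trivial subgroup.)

16

Each element a generates a cyclic subgroup ⟨a⟩; distinct elements may generate the same one (a cyclic group of order d has φ(d) generators).
Cyclic subgroups by order — order 1: 1; order 2: 1; order 3: 4; order 6: 4; order 9: 3; order 18: 3.
Total: 16.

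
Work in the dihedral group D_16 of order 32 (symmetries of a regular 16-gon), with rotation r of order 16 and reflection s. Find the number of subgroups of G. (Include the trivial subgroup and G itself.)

36

|G| = 32, so by Lagrange every subgroup order divides 32. Divisors: 1, 2, 4, 8, 16, 32.
Subgroups by order — order 1: 1; order 2: 17; order 4: 9; order 8: 5; order 16: 3; order 32: 1.
Total: 1 + 17 + 9 + 5 + 3 + 1 = 36.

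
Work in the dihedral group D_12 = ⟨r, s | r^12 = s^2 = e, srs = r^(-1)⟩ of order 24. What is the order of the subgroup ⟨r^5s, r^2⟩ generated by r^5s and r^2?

12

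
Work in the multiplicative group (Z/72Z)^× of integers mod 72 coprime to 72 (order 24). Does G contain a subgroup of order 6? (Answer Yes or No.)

6 | 24. A subgroup of order 6 is {1, 11, 25, 35, 49, 59}.

Yes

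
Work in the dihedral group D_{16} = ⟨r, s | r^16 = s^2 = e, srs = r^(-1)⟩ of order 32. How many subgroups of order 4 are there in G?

9

|G| = 32 and 4 | 32, so subgroups of order 4 are possible by Lagrange.
The subgroups of order 4 are: {e, r^8, r^2s, r^10s}; {e, r^8, r^3s, r^11s}; {e, r^4, r^8, r^12}; {e, r^8, r^4s, r^12s}; … (9 in all).
So G has 9 subgroups of order 4.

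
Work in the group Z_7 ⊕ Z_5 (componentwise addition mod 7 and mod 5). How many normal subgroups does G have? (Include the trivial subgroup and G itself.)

4

G is abelian, so every subgroup is normal.
G has 4 subgroups in total, hence 4 normal subgroups.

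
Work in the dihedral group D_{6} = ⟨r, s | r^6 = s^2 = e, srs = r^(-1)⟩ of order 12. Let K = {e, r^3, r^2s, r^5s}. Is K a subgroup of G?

Yes

|K| = 4 divides |G| = 12, consistent with Lagrange.
K contains the identity, every element's inverse is in K, and K is closed under ·: it is a subgroup.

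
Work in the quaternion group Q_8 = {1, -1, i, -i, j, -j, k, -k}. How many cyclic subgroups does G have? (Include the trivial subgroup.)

Each element a generates a cyclic subgroup ⟨a⟩; distinct elements may generate the same one (a cyclic group of order d has φ(d) generators).
Cyclic subgroups by order — order 1: 1; order 2: 1; order 4: 3.
Total: 5.

5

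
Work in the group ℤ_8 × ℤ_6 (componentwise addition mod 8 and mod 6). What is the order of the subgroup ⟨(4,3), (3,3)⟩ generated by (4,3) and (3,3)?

16

|⟨(4,3)⟩| = 2 and |⟨(3,3)⟩| = 8, so |H| is a multiple of lcm(2, 8) = 8 and divides |G| = 48.
Closing under the operation: H = {(0,0), (0,3), (1,0), (1,3), (2,0), (2,3), (3,0), (3,3), (4,0), (4,3), (5,0), (5,3), (6,0), (6,3), (7,0), (7,3)}, so |H| = 16.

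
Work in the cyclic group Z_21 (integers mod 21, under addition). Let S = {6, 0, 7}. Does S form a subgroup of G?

No

6 ∈ S but its inverse 15 ∉ S, so S is not a subgroup.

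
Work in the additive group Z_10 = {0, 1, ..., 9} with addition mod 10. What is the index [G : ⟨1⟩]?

1

|⟨1⟩| = 10 and |G| = 10.
By Lagrange, [G : H] = |G|/|H| = 10/10 = 1.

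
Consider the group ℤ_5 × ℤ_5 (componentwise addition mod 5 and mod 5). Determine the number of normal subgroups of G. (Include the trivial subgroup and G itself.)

8

G is abelian, so every subgroup is normal.
G has 8 subgroups in total, hence 8 normal subgroups.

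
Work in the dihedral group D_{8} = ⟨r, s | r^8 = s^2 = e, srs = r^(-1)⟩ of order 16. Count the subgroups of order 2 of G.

|G| = 16 and 2 | 16, so subgroups of order 2 are possible by Lagrange.
The subgroups of order 2 are: {e, r^2s}; {e, r^3s}; {e, r^4}; {e, r^4s}; … (9 in all).
So G has 9 subgroups of order 2.

9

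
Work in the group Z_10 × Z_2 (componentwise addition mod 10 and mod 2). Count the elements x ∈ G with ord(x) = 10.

12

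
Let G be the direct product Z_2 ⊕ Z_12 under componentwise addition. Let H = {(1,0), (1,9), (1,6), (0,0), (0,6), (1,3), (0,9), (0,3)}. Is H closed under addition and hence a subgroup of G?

|H| = 8 divides |G| = 24, consistent with Lagrange.
H contains the identity, every element's inverse is in H, and H is closed under +: it is a subgroup.

Yes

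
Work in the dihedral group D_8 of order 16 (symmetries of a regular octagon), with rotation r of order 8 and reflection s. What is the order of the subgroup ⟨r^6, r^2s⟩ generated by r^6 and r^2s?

8

|⟨r^6⟩| = 4 and |⟨r^2s⟩| = 2, so |H| is a multiple of lcm(4, 2) = 4 and divides |G| = 16.
Closing under the operation: H = {e, r^2, r^4, r^6, s, r^2s, r^4s, r^6s}, so |H| = 8.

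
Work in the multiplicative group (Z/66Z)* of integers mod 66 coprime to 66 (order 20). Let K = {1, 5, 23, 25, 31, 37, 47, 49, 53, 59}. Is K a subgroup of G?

Yes

|K| = 10 divides |G| = 20, consistent with Lagrange.
K contains the identity, every element's inverse is in K, and K is closed under ·: it is a subgroup.
In fact K = ⟨5⟩.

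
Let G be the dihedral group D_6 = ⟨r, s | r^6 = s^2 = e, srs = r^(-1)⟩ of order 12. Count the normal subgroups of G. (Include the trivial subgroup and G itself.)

7

G has 16 subgroups. Checking conjugation-invariance by order — order 1: 1/1 normal; order 2: 1/7 normal; order 3: 1/1 normal; order 4: 0/3 normal; order 6: 3/3 normal; order 12: 1/1 normal.
Total normal subgroups: 7.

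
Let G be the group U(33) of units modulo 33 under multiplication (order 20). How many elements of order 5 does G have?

The elements of order 5 are: 4, 16, 25, 31.
That's 4.

4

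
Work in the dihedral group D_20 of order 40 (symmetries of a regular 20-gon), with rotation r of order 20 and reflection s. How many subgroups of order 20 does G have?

3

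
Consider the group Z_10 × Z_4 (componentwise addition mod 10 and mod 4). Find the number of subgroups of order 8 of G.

1

|G| = 40 and 8 | 40, so subgroups of order 8 are possible by Lagrange.
The subgroups of order 8 are: {(0,0), (0,1), (0,2), (0,3), (5,0), (5,1), (5,2), (5,3)}.
So G has 1 subgroup of order 8.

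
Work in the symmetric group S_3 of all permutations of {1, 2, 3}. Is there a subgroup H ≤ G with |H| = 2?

2 | 6. A subgroup of order 2 is {e, (1 2)}.

Yes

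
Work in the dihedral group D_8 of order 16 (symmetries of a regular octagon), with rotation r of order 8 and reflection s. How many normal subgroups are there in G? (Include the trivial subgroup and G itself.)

G has 19 subgroups. Checking conjugation-invariance by order — order 1: 1/1 normal; order 2: 1/9 normal; order 4: 1/5 normal; order 8: 3/3 normal; order 16: 1/1 normal.
Total normal subgroups: 7.

7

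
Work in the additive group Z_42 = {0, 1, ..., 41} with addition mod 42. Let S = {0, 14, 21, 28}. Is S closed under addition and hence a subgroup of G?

|S| = 4 does not divide |G| = 42, so by Lagrange S is not a subgroup.

No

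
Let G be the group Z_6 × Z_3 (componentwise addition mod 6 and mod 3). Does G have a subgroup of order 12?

No

12 does not divide |G| = 18, so by Lagrange no subgroup of order 12 exists.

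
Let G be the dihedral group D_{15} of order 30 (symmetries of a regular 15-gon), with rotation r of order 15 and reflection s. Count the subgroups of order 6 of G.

|G| = 30 and 6 | 30, so subgroups of order 6 are possible by Lagrange.
The subgroups of order 6 are: {e, r^5, r^10, s, r^5s, r^10s}; {e, r^5, r^10, rs, r^6s, r^11s}; {e, r^5, r^10, r^2s, r^7s, r^12s}; {e, r^5, r^10, r^3s, r^8s, r^13s}; … (5 in all).
So G has 5 subgroups of order 6.

5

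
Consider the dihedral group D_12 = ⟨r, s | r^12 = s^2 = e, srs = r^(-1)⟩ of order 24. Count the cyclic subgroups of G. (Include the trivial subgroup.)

18

A cyclic subgroup of order d is generated by each of its φ(d) elements of order d, so the cyclic subgroups of order d number (#elements of order d)/φ(d).
Cyclic subgroups by order — order 1: 1; order 2: 13; order 3: 1; order 4: 1; order 6: 1; order 12: 1.
Total: 18.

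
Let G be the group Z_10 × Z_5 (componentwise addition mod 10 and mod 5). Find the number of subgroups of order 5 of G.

|G| = 50 and 5 | 50, so subgroups of order 5 are possible by Lagrange.
The subgroups of order 5 are: {(0,0), (0,1), (0,2), (0,3), (0,4)}; {(0,0), (2,0), (4,0), (6,0), (8,0)}; {(0,0), (2,1), (4,2), (6,3), (8,4)}; {(0,0), (2,2), (4,4), (6,1), (8,3)}; … (6 in all).
So G has 6 subgroups of order 5.

6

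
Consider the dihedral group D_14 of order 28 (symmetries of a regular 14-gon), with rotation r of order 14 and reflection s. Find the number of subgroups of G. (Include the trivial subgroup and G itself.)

|G| = 28, so by Lagrange every subgroup order divides 28. Divisors: 1, 2, 4, 7, 14, 28.
Subgroups by order — order 1: 1; order 2: 15; order 4: 7; order 7: 1; order 14: 3; order 28: 1.
Total: 1 + 15 + 7 + 1 + 3 + 1 = 28.

28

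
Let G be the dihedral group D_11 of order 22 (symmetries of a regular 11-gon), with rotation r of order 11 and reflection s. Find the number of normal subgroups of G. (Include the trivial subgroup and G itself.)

G has 14 subgroups. Checking conjugation-invariance by order — order 1: 1/1 normal; order 2: 0/11 normal; order 11: 1/1 normal; order 22: 1/1 normal.
Total normal subgroups: 3.

3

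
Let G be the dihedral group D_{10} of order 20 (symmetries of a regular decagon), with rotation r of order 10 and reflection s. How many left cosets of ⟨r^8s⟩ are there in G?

10

|⟨r^8s⟩| = 2 and |G| = 20.
By Lagrange, [G : H] = |G|/|H| = 20/2 = 10.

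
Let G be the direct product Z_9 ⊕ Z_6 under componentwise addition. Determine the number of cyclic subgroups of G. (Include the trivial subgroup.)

A cyclic subgroup of order d is generated by each of its φ(d) elements of order d, so the cyclic subgroups of order d number (#elements of order d)/φ(d).
Cyclic subgroups by order — order 1: 1; order 2: 1; order 3: 4; order 6: 4; order 9: 3; order 18: 3.
Total: 16.

16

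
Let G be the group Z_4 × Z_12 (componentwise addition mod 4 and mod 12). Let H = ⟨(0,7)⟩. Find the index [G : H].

4

|⟨(0,7)⟩| = 12 and |G| = 48.
By Lagrange, [G : H] = |G|/|H| = 48/12 = 4.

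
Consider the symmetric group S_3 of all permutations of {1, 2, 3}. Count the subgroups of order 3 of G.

|G| = 6 and 3 | 6, so subgroups of order 3 are possible by Lagrange.
The subgroups of order 3 are: {e, (1 2 3), (1 3 2)}.
So G has 1 subgroup of order 3.

1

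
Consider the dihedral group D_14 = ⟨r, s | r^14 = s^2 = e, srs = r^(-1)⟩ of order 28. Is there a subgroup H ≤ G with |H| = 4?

Yes

4 | 28. A subgroup of order 4 is {e, r^7, r^3s, r^10s}.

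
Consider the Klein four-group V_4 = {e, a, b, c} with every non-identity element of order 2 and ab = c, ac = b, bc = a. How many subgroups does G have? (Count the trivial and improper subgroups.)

5

|G| = 4, so by Lagrange every subgroup order divides 4. Divisors: 1, 2, 4.
Subgroups by order — order 1: 1; order 2: 3; order 4: 1.
Total: 1 + 3 + 1 = 5.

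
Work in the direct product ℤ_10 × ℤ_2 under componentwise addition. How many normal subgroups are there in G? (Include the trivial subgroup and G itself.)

G is abelian, so every subgroup is normal.
G has 10 subgroups in total, hence 10 normal subgroups.

10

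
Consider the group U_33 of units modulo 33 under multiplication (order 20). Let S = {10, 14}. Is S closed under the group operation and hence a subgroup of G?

The identity 1 ∉ S, so S is not a subgroup.

No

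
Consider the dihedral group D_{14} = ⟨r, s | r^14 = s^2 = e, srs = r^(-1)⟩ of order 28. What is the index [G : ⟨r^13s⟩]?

|⟨r^13s⟩| = 2 and |G| = 28.
By Lagrange, [G : H] = |G|/|H| = 28/2 = 14.

14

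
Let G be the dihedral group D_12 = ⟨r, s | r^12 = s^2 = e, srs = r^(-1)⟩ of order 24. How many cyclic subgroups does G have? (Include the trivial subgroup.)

18

Group the elements of G by the cyclic subgroup they generate; each cyclic subgroup of order d accounts for φ(d) elements.
Cyclic subgroups by order — order 1: 1; order 2: 13; order 3: 1; order 4: 1; order 6: 1; order 12: 1.
Total: 18.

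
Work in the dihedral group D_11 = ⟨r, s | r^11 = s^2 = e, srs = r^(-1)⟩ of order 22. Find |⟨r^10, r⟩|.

|⟨r^10⟩| = 11 and |⟨r⟩| = 11, so |H| is a multiple of lcm(11, 11) = 11 and divides |G| = 22.
Closing under the operation: H = {e, r, r^2, r^3, r^4, r^5, r^6, r^7, r^8, r^9, r^10}, so |H| = 11.

11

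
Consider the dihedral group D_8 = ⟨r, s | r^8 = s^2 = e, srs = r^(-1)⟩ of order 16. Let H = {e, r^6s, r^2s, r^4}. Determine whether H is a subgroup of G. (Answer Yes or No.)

Yes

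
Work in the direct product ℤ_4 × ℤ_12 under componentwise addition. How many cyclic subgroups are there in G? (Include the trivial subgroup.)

20

A cyclic subgroup of order d is generated by each of its φ(d) elements of order d, so the cyclic subgroups of order d number (#elements of order d)/φ(d).
Cyclic subgroups by order — order 1: 1; order 2: 3; order 3: 1; order 4: 6; order 6: 3; order 12: 6.
Total: 20.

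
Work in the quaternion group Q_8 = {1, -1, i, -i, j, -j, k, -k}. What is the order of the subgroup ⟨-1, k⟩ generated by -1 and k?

4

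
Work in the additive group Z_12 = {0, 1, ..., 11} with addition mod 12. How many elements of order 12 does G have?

In a cyclic group of order 12, the number of elements of order d (for d | 12) is φ(d).
φ(12) = 4.

4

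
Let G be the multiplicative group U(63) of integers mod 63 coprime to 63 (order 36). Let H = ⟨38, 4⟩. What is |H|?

18

|⟨38⟩| = 6 and |⟨4⟩| = 3, so |H| is a multiple of lcm(6, 3) = 6 and divides |G| = 36.
Closing under the operation: H = {1, 4, 5, 16, 17, 20, 22, 25, 26, 37, 38, 41, 43, 46, 47, 58, 59, 62}, so |H| = 18.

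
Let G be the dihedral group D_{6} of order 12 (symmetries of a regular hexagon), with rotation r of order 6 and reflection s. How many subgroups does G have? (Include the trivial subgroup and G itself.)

16

|G| = 12, so by Lagrange every subgroup order divides 12. Divisors: 1, 2, 3, 4, 6, 12.
Subgroups by order — order 1: 1; order 2: 7; order 3: 1; order 4: 3; order 6: 3; order 12: 1.
Total: 1 + 7 + 1 + 3 + 3 + 1 = 16.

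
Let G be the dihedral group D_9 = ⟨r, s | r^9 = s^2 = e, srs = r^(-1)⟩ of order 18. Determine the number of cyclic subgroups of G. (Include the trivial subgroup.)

A cyclic subgroup of order d is generated by each of its φ(d) elements of order d, so the cyclic subgroups of order d number (#elements of order d)/φ(d).
Cyclic subgroups by order — order 1: 1; order 2: 9; order 3: 1; order 9: 1.
Total: 12.

12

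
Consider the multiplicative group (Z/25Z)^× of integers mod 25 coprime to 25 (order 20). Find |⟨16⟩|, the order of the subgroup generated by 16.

Compute successive powers of 16 mod 25: 16, 6, 21, 11, 1; 16^5 ≡ 1 (mod 25).
So |⟨16⟩| = 5.

5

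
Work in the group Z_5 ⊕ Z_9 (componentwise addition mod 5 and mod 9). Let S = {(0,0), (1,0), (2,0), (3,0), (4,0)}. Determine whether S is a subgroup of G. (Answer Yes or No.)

|S| = 5 divides |G| = 45, consistent with Lagrange.
S contains the identity, every element's inverse is in S, and S is closed under +: it is a subgroup.
In fact S = ⟨(4,0)⟩.

Yes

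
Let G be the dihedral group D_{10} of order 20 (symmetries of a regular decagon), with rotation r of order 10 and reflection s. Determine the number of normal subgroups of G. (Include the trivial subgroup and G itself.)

G has 22 subgroups. Checking conjugation-invariance by order — order 1: 1/1 normal; order 2: 1/11 normal; order 4: 0/5 normal; order 5: 1/1 normal; order 10: 3/3 normal; order 20: 1/1 normal.
Total normal subgroups: 7.

7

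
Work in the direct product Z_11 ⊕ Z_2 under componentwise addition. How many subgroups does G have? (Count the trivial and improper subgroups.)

4

|G| = 22, so by Lagrange every subgroup order divides 22. Divisors: 1, 2, 11, 22.
Subgroups by order — order 1: 1; order 2: 1; order 11: 1; order 22: 1.
Total: 1 + 1 + 1 + 1 = 4.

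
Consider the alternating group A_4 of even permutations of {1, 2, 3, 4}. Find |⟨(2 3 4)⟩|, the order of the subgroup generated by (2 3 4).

Computing powers of (2 3 4): the smallest k with ((2 3 4))^k = e is k = 3.

3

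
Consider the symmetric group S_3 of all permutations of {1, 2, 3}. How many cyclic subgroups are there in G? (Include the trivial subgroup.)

5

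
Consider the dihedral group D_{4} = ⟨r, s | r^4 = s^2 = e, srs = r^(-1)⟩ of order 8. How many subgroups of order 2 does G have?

5

|G| = 8 and 2 | 8, so subgroups of order 2 are possible by Lagrange.
The subgroups of order 2 are: {e, r^2}; {e, r^2s}; {e, r^3s}; {e, rs}; … (5 in all).
So G has 5 subgroups of order 2.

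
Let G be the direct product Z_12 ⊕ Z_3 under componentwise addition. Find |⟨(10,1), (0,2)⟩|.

18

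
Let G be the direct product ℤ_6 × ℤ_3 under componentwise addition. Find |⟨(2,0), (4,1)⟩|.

9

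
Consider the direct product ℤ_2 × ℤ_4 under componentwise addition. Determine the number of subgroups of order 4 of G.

|G| = 8 and 4 | 8, so subgroups of order 4 are possible by Lagrange.
The subgroups of order 4 are: {(0,0), (0,1), (0,2), (0,3)}; {(0,0), (0,2), (1,0), (1,2)}; {(0,0), (0,2), (1,1), (1,3)}.
So G has 3 subgroups of order 4.

3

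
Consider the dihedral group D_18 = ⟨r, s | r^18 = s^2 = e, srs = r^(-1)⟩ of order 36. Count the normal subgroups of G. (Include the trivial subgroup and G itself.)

G has 45 subgroups. Checking conjugation-invariance by order — order 1: 1/1 normal; order 2: 1/19 normal; order 3: 1/1 normal; order 4: 0/9 normal; order 6: 1/7 normal; order 9: 1/1 normal; order 12: 0/3 normal; order 18: 3/3 normal; order 36: 1/1 normal.
Total normal subgroups: 9.

9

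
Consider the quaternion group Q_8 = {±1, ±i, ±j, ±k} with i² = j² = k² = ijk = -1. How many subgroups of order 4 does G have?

3

|G| = 8 and 4 | 8, so subgroups of order 4 are possible by Lagrange.
The subgroups of order 4 are: {1, -1, i, -i}; {1, -1, j, -j}; {1, -1, k, -k}.
So G has 3 subgroups of order 4.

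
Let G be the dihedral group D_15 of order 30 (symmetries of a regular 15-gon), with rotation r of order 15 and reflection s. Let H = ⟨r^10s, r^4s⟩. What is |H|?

|⟨r^10s⟩| = 2 and |⟨r^4s⟩| = 2, so |H| is a multiple of lcm(2, 2) = 2 and divides |G| = 30.
Closing under the operation: H = {e, r^3, r^6, r^9, r^12, rs, r^4s, r^7s, r^10s, r^13s}, so |H| = 10.

10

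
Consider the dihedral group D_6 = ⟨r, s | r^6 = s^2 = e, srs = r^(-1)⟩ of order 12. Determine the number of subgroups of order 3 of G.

1

|G| = 12 and 3 | 12, so subgroups of order 3 are possible by Lagrange.
The subgroups of order 3 are: {e, r^2, r^4}.
So G has 1 subgroup of order 3.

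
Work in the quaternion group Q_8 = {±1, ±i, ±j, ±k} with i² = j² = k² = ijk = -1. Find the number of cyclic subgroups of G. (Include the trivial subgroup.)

A cyclic subgroup of order d is generated by each of its φ(d) elements of order d, so the cyclic subgroups of order d number (#elements of order d)/φ(d).
Cyclic subgroups by order — order 1: 1; order 2: 1; order 4: 3.
Total: 5.

5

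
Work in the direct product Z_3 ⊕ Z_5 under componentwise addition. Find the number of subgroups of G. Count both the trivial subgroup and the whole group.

4

|G| = 15, so by Lagrange every subgroup order divides 15. Divisors: 1, 3, 5, 15.
Subgroups by order — order 1: 1; order 3: 1; order 5: 1; order 15: 1.
Total: 1 + 1 + 1 + 1 = 4.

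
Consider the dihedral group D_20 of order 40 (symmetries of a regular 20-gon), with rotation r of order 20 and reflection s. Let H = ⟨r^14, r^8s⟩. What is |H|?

|⟨r^14⟩| = 10 and |⟨r^8s⟩| = 2, so |H| is a multiple of lcm(10, 2) = 10 and divides |G| = 40.
Closing under the operation: H = {e, r^2, r^4, r^6, r^8, r^10, r^12, r^14, r^16, r^18, s, r^2s, r^4s, r^6s, r^8s, r^10s, r^12s, r^14s, r^16s, r^18s}, so |H| = 20.

20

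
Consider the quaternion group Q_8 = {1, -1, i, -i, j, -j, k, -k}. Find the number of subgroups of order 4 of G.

3

|G| = 8 and 4 | 8, so subgroups of order 4 are possible by Lagrange.
The subgroups of order 4 are: {1, -1, i, -i}; {1, -1, j, -j}; {1, -1, k, -k}.
So G has 3 subgroups of order 4.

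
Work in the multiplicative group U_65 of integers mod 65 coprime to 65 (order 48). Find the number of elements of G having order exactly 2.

The elements of order 2 are: 14, 51, 64.
That's 3.

3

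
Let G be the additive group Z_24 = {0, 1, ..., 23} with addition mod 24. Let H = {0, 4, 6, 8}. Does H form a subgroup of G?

8 ∈ H but its inverse 16 ∉ H, so H is not a subgroup.

No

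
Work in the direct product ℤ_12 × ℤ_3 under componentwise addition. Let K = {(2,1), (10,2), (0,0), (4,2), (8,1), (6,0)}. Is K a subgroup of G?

Yes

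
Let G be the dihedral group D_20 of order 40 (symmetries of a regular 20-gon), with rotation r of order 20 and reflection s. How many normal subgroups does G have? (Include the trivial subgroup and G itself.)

9

G has 48 subgroups. Checking conjugation-invariance by order — order 1: 1/1 normal; order 2: 1/21 normal; order 4: 1/11 normal; order 5: 1/1 normal; order 8: 0/5 normal; order 10: 1/5 normal; order 20: 3/3 normal; order 40: 1/1 normal.
Total normal subgroups: 9.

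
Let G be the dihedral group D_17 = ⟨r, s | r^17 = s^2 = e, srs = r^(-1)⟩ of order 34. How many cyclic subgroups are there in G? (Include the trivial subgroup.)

A cyclic subgroup of order d is generated by each of its φ(d) elements of order d, so the cyclic subgroups of order d number (#elements of order d)/φ(d).
Cyclic subgroups by order — order 1: 1; order 2: 17; order 17: 1.
Total: 19.

19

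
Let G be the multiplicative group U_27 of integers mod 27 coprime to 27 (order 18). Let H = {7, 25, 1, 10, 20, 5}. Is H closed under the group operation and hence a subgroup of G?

20 ∈ H but its inverse 23 ∉ H, so H is not a subgroup.

No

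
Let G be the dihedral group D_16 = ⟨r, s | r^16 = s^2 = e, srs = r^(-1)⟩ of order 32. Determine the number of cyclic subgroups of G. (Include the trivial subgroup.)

Group the elements of G by the cyclic subgroup they generate; each cyclic subgroup of order d accounts for φ(d) elements.
Cyclic subgroups by order — order 1: 1; order 2: 17; order 4: 1; order 8: 1; order 16: 1.
Total: 21.

21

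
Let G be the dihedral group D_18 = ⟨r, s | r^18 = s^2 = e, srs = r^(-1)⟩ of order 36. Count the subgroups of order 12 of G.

3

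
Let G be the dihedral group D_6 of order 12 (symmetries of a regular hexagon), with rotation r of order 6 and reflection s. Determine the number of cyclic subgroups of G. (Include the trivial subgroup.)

10

A cyclic subgroup of order d is generated by each of its φ(d) elements of order d, so the cyclic subgroups of order d number (#elements of order d)/φ(d).
Cyclic subgroups by order — order 1: 1; order 2: 7; order 3: 1; order 6: 1.
Total: 10.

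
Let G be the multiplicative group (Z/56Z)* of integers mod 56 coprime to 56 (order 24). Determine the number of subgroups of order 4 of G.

7

|G| = 24 and 4 | 24, so subgroups of order 4 are possible by Lagrange.
The subgroups of order 4 are: {1, 13, 15, 27}; {1, 13, 29, 41}; {1, 13, 43, 55}; {1, 15, 29, 43}; … (7 in all).
So G has 7 subgroups of order 4.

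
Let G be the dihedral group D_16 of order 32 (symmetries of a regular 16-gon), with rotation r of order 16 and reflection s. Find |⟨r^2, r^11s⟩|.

16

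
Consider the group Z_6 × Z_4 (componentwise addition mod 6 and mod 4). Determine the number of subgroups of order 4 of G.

|G| = 24 and 4 | 24, so subgroups of order 4 are possible by Lagrange.
The subgroups of order 4 are: {(0,0), (0,1), (0,2), (0,3)}; {(0,0), (0,2), (3,0), (3,2)}; {(0,0), (0,2), (3,1), (3,3)}.
So G has 3 subgroups of order 4.

3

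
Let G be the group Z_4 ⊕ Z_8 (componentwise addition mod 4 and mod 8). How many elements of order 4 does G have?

An element (a,b) has order lcm(ord(a), ord(b)); count pairs with lcm equal to 4.
Enumerating gives 12 such elements.

12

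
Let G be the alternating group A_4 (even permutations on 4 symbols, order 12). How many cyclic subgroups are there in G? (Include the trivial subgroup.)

A cyclic subgroup of order d is generated by each of its φ(d) elements of order d, so the cyclic subgroups of order d number (#elements of order d)/φ(d).
Cyclic subgroups by order — order 1: 1; order 2: 3; order 3: 4.
Total: 8.

8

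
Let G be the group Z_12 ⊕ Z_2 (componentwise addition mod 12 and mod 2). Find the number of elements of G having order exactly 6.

An element (a,b) has order lcm(ord(a), ord(b)); count pairs with lcm equal to 6.
Enumerating gives 6 such elements.

6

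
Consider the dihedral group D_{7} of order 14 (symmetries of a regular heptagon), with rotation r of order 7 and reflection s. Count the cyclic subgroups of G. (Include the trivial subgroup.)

9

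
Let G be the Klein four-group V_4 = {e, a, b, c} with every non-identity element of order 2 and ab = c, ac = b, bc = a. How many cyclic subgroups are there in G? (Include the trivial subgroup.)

Group the elements of G by the cyclic subgroup they generate; each cyclic subgroup of order d accounts for φ(d) elements.
Cyclic subgroups by order — order 1: 1; order 2: 3.
Total: 4.

4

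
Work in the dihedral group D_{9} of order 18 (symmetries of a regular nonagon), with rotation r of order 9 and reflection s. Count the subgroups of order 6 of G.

|G| = 18 and 6 | 18, so subgroups of order 6 are possible by Lagrange.
The subgroups of order 6 are: {e, r^3, r^6, r^2s, r^5s, r^8s}; {e, r^3, r^6, s, r^3s, r^6s}; {e, r^3, r^6, rs, r^4s, r^7s}.
So G has 3 subgroups of order 6.

3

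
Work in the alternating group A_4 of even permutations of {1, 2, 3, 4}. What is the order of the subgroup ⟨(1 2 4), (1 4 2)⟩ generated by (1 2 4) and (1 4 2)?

|⟨(1 2 4)⟩| = 3 and |⟨(1 4 2)⟩| = 3, so |H| is a multiple of lcm(3, 3) = 3 and divides |G| = 12.
Closing under the operation: H = {e, (1 2 4), (1 4 2)}, so |H| = 3.

3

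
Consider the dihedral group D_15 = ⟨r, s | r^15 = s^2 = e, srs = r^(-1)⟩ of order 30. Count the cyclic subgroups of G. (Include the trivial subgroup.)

19

Group the elements of G by the cyclic subgroup they generate; each cyclic subgroup of order d accounts for φ(d) elements.
Cyclic subgroups by order — order 1: 1; order 2: 15; order 3: 1; order 5: 1; order 15: 1.
Total: 19.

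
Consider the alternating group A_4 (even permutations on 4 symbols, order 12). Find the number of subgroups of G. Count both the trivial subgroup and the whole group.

10

|G| = 12, so by Lagrange every subgroup order divides 12. Divisors: 1, 2, 3, 4, 6, 12.
Subgroups by order — order 1: 1; order 2: 3; order 3: 4; order 4: 1; order 6: 0; order 12: 1.
Total: 1 + 3 + 4 + 1 + 0 + 1 = 10.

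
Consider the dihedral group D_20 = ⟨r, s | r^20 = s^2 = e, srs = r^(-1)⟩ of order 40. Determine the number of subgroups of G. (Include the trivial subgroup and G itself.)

|G| = 40, so by Lagrange every subgroup order divides 40. Divisors: 1, 2, 4, 5, 8, 10, 20, 40.
Subgroups by order — order 1: 1; order 2: 21; order 4: 11; order 5: 1; order 8: 5; order 10: 5; order 20: 3; order 40: 1.
Total: 1 + 21 + 11 + 1 + 5 + 5 + 3 + 1 = 48.

48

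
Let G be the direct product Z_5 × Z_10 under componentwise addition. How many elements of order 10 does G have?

24

An element (a,b) has order lcm(ord(a), ord(b)); count pairs with lcm equal to 10.
Enumerating gives 24 such elements.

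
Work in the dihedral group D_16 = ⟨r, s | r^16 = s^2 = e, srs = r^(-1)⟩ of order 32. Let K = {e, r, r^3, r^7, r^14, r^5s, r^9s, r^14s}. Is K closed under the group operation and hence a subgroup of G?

No

r ∈ K but its inverse r^15 ∉ K, so K is not a subgroup.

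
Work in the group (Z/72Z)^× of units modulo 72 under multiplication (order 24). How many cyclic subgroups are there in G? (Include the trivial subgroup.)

16

Group the elements of G by the cyclic subgroup they generate; each cyclic subgroup of order d accounts for φ(d) elements.
Cyclic subgroups by order — order 1: 1; order 2: 7; order 3: 1; order 6: 7.
Total: 16.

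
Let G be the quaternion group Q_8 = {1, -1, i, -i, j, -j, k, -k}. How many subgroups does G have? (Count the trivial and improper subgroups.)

6

|G| = 8, so by Lagrange every subgroup order divides 8. Divisors: 1, 2, 4, 8.
Subgroups by order — order 1: 1; order 2: 1; order 4: 3; order 8: 1.
Total: 1 + 1 + 3 + 1 = 6.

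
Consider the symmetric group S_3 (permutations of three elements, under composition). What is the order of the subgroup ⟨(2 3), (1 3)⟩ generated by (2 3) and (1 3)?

6

|⟨(2 3)⟩| = 2 and |⟨(1 3)⟩| = 2, so |H| is a multiple of lcm(2, 2) = 2 and divides |G| = 6.
Closing {(2 3), (1 3)} under the group operation gives all of G, so |H| = 6.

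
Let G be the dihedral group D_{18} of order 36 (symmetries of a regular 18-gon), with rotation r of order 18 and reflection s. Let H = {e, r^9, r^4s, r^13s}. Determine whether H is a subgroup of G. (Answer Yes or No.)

Yes

|H| = 4 divides |G| = 36, consistent with Lagrange.
H contains the identity, every element's inverse is in H, and H is closed under ·: it is a subgroup.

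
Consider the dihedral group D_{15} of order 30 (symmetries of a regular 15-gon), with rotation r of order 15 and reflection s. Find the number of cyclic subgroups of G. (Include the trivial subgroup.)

19

Group the elements of G by the cyclic subgroup they generate; each cyclic subgroup of order d accounts for φ(d) elements.
Cyclic subgroups by order — order 1: 1; order 2: 15; order 3: 1; order 5: 1; order 15: 1.
Total: 19.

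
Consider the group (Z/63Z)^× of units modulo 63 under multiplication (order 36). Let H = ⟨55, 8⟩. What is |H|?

|⟨55⟩| = 2 and |⟨8⟩| = 2, so |H| is a multiple of lcm(2, 2) = 2 and divides |G| = 36.
Closing under the operation: H = {1, 8, 55, 62}, so |H| = 4.

4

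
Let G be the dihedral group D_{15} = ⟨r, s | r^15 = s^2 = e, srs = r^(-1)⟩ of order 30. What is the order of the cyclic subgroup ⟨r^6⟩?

5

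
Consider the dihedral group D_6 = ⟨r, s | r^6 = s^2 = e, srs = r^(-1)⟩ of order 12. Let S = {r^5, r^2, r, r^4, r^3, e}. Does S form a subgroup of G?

Yes

|S| = 6 divides |G| = 12, consistent with Lagrange.
S contains the identity, every element's inverse is in S, and S is closed under ·: it is a subgroup.
In fact S = ⟨r^5⟩.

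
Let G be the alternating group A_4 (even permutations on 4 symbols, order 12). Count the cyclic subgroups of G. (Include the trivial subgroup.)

A cyclic subgroup of order d is generated by each of its φ(d) elements of order d, so the cyclic subgroups of order d number (#elements of order d)/φ(d).
Cyclic subgroups by order — order 1: 1; order 2: 3; order 3: 4.
Total: 8.

8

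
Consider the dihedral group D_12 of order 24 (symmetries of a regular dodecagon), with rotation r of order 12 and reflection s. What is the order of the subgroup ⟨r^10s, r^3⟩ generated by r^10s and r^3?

|⟨r^10s⟩| = 2 and |⟨r^3⟩| = 4, so |H| is a multiple of lcm(2, 4) = 4 and divides |G| = 24.
Closing under the operation: H = {e, r^3, r^6, r^9, rs, r^4s, r^7s, r^10s}, so |H| = 8.

8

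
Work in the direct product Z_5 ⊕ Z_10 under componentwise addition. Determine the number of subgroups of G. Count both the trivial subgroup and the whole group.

16

|G| = 50, so by Lagrange every subgroup order divides 50. Divisors: 1, 2, 5, 10, 25, 50.
Subgroups by order — order 1: 1; order 2: 1; order 5: 6; order 10: 6; order 25: 1; order 50: 1.
Total: 1 + 1 + 6 + 6 + 1 + 1 = 16.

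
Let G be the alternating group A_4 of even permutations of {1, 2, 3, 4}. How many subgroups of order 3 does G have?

4

|G| = 12 and 3 | 12, so subgroups of order 3 are possible by Lagrange.
The subgroups of order 3 are: {e, (1 2 3), (1 3 2)}; {e, (1 2 4), (1 4 2)}; {e, (1 3 4), (1 4 3)}; {e, (2 3 4), (2 4 3)}.
So G has 4 subgroups of order 3.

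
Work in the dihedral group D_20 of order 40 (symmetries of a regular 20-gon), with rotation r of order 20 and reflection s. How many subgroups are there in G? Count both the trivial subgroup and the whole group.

|G| = 40, so by Lagrange every subgroup order divides 40. Divisors: 1, 2, 4, 5, 8, 10, 20, 40.
Subgroups by order — order 1: 1; order 2: 21; order 4: 11; order 5: 1; order 8: 5; order 10: 5; order 20: 3; order 40: 1.
Total: 1 + 21 + 11 + 1 + 5 + 5 + 3 + 1 = 48.

48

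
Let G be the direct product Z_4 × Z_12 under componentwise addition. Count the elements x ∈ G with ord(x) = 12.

An element (a,b) has order lcm(ord(a), ord(b)); count pairs with lcm equal to 12.
Enumerating gives 24 such elements.

24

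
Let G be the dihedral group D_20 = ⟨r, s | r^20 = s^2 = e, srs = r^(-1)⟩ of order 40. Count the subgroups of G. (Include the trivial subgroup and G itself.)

|G| = 40, so by Lagrange every subgroup order divides 40. Divisors: 1, 2, 4, 5, 8, 10, 20, 40.
Subgroups by order — order 1: 1; order 2: 21; order 4: 11; order 5: 1; order 8: 5; order 10: 5; order 20: 3; order 40: 1.
Total: 1 + 21 + 11 + 1 + 5 + 5 + 3 + 1 = 48.

48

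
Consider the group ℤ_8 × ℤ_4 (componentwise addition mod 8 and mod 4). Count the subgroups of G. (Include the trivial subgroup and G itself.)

22

|G| = 32, so by Lagrange every subgroup order divides 32. Divisors: 1, 2, 4, 8, 16, 32.
Subgroups by order — order 1: 1; order 2: 3; order 4: 7; order 8: 7; order 16: 3; order 32: 1.
Total: 1 + 3 + 7 + 7 + 3 + 1 = 22.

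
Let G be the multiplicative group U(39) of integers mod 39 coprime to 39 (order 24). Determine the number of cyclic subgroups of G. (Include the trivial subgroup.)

12

Each element a generates a cyclic subgroup ⟨a⟩; distinct elements may generate the same one (a cyclic group of order d has φ(d) generators).
Cyclic subgroups by order — order 1: 1; order 2: 3; order 3: 1; order 4: 2; order 6: 3; order 12: 2.
Total: 12.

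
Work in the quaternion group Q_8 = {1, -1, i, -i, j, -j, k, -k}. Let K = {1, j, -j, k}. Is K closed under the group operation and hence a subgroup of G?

No

k ∈ K but its inverse -k ∉ K, so K is not a subgroup.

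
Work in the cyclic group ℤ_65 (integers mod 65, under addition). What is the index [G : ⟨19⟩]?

|⟨19⟩| = 65 and |G| = 65.
By Lagrange, [G : H] = |G|/|H| = 65/65 = 1.

1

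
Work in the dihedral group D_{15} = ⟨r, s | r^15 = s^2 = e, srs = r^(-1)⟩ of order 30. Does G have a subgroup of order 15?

Yes

15 | 30. A subgroup of order 15 is {e, r, r^2, r^3, r^4, r^5, r^6, r^7, r^8, r^9, r^10, r^11, r^12, r^13, r^14}.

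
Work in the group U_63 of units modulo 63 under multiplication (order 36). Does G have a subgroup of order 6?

Yes

6 | 36. A subgroup of order 6 is {1, 10, 19, 37, 46, 55}.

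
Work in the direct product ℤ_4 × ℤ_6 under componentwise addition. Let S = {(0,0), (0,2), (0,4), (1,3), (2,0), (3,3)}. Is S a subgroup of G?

Closure fails: (1,3) + (0,2) = (1,5) ∉ S. So S is not a subgroup.

No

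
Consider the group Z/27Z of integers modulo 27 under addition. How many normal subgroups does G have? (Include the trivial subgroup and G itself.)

4

G is abelian, so every subgroup is normal.
G has 4 subgroups in total, hence 4 normal subgroups.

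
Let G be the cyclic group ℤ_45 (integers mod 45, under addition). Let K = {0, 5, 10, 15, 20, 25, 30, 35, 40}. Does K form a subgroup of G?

|K| = 9 divides |G| = 45, consistent with Lagrange.
K contains the identity, every element's inverse is in K, and K is closed under +: it is a subgroup.
In fact K = ⟨35⟩.

Yes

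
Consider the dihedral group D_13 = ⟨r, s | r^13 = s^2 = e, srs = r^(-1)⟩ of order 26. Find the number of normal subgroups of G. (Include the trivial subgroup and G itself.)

3

G has 16 subgroups. Checking conjugation-invariance by order — order 1: 1/1 normal; order 2: 0/13 normal; order 13: 1/1 normal; order 26: 1/1 normal.
Total normal subgroups: 3.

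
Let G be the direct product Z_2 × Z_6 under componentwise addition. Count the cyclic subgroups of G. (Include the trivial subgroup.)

8

Group the elements of G by the cyclic subgroup they generate; each cyclic subgroup of order d accounts for φ(d) elements.
Cyclic subgroups by order — order 1: 1; order 2: 3; order 3: 1; order 6: 3.
Total: 8.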